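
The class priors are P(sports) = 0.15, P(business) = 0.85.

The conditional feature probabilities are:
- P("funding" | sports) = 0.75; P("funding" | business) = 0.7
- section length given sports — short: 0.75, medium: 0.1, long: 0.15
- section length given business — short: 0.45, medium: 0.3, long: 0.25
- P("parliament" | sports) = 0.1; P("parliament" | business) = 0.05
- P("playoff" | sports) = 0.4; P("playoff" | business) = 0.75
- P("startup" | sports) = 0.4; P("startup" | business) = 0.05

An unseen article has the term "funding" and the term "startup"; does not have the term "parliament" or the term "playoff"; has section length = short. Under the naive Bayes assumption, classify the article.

sports: 0.15 × 0.75 × 0.75 × (1−0.1) × (1−0.4) × 0.4 = 0.018225
business: 0.85 × 0.7 × 0.45 × (1−0.05) × (1−0.75) × 0.05 = 0.00317953125
Highest score → sports.

sports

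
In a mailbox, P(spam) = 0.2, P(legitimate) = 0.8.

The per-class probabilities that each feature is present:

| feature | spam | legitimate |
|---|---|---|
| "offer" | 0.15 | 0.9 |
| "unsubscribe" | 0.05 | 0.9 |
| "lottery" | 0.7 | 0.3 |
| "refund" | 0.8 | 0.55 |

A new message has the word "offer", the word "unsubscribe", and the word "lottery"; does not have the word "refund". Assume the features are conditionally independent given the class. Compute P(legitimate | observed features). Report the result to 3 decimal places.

spam: 0.2 × 0.15 × 0.05 × 0.7 × (1−0.8) = 0.00021
legitimate: 0.8 × 0.9 × 0.9 × 0.3 × (1−0.55) = 0.08748
P(legitimate | x) = 0.08748 / 0.08769 ≈ 0.998

0.998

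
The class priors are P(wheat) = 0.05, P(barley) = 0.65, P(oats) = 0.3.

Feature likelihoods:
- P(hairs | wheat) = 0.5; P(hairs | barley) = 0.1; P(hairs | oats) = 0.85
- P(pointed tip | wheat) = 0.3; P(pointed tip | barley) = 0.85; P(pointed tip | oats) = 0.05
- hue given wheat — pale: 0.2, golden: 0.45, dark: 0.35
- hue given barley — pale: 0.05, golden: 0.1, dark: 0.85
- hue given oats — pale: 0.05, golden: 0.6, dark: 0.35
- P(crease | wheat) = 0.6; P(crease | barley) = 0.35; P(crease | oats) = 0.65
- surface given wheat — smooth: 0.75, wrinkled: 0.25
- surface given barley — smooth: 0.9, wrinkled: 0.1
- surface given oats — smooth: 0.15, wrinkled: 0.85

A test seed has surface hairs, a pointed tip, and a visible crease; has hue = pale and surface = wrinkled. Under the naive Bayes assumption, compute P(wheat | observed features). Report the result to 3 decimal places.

0.334

wheat: 0.05 × 0.5 × 0.3 × 0.2 × 0.6 × 0.25 = 0.000225
barley: 0.65 × 0.1 × 0.85 × 0.05 × 0.35 × 0.1 = 0.0000966875
oats: 0.3 × 0.85 × 0.05 × 0.05 × 0.65 × 0.85 = 0.00035221875
P(wheat | x) = 0.000225 / 0.00067390625 ≈ 0.334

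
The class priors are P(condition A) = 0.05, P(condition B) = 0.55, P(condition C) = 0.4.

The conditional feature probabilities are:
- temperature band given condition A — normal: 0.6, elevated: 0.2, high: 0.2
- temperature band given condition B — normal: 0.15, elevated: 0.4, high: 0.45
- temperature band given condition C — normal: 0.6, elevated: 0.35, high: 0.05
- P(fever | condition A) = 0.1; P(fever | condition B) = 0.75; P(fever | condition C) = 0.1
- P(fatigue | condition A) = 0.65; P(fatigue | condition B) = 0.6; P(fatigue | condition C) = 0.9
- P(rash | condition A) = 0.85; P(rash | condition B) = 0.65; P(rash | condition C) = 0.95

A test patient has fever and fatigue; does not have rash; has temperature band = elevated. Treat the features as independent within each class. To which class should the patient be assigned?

condition A: 0.05 × 0.2 × 0.1 × 0.65 × (1−0.85) = 0.0000975
condition B: 0.55 × 0.4 × 0.75 × 0.6 × (1−0.65) = 0.03465
condition C: 0.4 × 0.35 × 0.1 × 0.9 × (1−0.95) = 0.00063
Highest score → condition B.

condition B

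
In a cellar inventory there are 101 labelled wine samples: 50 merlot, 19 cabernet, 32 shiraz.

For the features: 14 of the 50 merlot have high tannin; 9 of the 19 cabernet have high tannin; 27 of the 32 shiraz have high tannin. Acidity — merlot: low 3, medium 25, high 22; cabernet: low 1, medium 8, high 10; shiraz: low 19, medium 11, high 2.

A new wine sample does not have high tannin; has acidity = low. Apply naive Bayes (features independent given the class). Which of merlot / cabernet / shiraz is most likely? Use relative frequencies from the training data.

shiraz

merlot: (50/101) × (36/50) × (3/50) ≈ 0.0213861
cabernet: (19/101) × (10/19) × (1/19) ≈ 0.00521105
shiraz: (32/101) × (5/32) × (19/32) ≈ 0.0293936
Highest score → shiraz.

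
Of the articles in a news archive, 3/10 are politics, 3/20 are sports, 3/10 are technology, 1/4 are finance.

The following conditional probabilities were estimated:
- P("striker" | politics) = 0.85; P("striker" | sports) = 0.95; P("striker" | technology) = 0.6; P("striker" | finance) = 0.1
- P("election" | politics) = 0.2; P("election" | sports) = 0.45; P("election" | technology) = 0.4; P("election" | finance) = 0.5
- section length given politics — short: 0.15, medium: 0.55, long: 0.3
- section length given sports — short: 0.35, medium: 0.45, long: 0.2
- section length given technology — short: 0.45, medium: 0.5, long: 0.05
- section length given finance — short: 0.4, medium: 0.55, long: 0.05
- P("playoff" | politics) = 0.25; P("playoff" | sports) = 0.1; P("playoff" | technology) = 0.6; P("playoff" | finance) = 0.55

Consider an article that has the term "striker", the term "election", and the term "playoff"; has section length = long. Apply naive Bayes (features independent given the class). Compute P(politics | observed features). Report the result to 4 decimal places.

0.5025

politics: 0.3 × 0.85 × 0.2 × 0.3 × 0.25 = 0.003825
sports: 0.15 × 0.95 × 0.45 × 0.2 × 0.1 = 0.0012825
technology: 0.3 × 0.6 × 0.4 × 0.05 × 0.6 = 0.00216
finance: 0.25 × 0.1 × 0.5 × 0.05 × 0.55 = 0.00034375
P(politics | x) = 0.003825 / 0.00761125 ≈ 0.5025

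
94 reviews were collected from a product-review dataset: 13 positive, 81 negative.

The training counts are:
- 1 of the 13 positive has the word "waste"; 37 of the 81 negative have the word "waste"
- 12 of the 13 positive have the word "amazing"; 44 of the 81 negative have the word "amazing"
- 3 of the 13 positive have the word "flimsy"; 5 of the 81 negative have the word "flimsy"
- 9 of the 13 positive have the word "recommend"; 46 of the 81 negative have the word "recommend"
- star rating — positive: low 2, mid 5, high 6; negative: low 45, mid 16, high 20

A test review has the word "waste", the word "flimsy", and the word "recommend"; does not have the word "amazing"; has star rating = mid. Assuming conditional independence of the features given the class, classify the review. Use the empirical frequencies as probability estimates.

positive: (13/94) × (1/13) × (1/13) × (3/13) × (9/13) × (5/13) ≈ 0.0000502843
negative: (81/94) × (37/81) × (37/81) × (5/81) × (46/81) × (16/81) ≈ 0.00124504
Highest score → negative.

negative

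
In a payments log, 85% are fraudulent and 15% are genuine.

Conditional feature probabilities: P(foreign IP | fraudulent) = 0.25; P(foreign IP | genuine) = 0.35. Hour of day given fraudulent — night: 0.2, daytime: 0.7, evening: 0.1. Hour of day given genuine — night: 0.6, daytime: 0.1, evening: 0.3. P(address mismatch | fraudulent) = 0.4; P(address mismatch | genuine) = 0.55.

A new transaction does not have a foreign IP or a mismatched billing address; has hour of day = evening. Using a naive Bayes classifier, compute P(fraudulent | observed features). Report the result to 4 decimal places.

0.7440

fraudulent: 0.85 × (1−0.25) × 0.1 × (1−0.4) = 0.03825
genuine: 0.15 × (1−0.35) × 0.3 × (1−0.55) = 0.0131625
P(fraudulent | x) = 0.03825 / 0.0514125 ≈ 0.7440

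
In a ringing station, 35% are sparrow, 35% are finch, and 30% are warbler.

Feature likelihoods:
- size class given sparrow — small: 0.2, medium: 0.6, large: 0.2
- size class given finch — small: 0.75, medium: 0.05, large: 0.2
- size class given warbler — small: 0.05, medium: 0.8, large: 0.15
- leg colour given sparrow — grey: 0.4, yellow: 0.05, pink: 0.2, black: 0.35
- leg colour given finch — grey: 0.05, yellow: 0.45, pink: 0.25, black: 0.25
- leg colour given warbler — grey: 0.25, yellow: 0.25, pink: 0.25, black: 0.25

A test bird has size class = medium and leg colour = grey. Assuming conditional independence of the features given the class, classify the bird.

sparrow

sparrow: 0.35 × 0.6 × 0.4 = 0.084
finch: 0.35 × 0.05 × 0.05 = 0.000875
warbler: 0.3 × 0.8 × 0.25 = 0.06
Highest score → sparrow.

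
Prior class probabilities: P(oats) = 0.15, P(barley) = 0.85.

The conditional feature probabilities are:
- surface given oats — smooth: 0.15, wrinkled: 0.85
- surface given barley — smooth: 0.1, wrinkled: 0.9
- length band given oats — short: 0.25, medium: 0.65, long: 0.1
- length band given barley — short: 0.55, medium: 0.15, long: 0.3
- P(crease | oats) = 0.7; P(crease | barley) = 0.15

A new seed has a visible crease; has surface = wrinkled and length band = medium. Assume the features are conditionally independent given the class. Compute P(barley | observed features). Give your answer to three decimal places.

oats: 0.15 × 0.85 × 0.65 × 0.7 = 0.0580125
barley: 0.85 × 0.9 × 0.15 × 0.15 = 0.0172125
P(barley | x) = 0.0172125 / 0.075225 ≈ 0.229

0.229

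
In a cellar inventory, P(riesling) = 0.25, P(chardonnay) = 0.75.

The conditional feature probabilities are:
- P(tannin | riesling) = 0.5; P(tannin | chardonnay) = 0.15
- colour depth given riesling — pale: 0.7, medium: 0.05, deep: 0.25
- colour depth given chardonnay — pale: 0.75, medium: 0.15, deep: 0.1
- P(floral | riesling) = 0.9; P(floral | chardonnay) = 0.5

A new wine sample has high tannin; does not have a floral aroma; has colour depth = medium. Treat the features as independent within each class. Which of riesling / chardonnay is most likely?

riesling: 0.25 × 0.5 × 0.05 × (1−0.9) = 0.000625
chardonnay: 0.75 × 0.15 × 0.15 × (1−0.5) = 0.0084375
Highest score → chardonnay.

chardonnay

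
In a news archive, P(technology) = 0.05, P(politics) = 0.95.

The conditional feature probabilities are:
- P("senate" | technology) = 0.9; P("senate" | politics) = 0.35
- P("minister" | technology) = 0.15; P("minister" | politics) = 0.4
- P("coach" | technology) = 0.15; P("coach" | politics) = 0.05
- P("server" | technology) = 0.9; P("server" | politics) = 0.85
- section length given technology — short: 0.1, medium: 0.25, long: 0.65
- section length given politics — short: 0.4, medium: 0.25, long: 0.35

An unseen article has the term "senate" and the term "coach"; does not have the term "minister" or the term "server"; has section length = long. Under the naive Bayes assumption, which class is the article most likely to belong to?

politics

technology: 0.05 × 0.9 × (1−0.15) × 0.15 × (1−0.9) × 0.65 = 0.0003729375
politics: 0.95 × 0.35 × (1−0.4) × 0.05 × (1−0.85) × 0.35 = 0.0005236875
Highest score → politics.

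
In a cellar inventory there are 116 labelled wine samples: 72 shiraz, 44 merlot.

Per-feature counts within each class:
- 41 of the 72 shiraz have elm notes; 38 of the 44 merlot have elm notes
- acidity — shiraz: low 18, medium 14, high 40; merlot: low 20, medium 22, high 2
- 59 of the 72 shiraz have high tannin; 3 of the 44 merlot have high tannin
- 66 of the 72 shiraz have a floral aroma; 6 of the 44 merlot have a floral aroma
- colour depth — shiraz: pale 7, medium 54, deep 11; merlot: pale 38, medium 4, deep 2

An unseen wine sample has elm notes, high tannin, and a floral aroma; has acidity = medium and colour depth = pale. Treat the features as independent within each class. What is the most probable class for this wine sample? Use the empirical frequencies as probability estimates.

shiraz

shiraz: (72/116) × (41/72) × (14/72) × (59/72) × (66/72) × (7/72) ≈ 0.00501901
merlot: (44/116) × (38/44) × (22/44) × (3/44) × (6/44) × (38/44) ≈ 0.00131521
Highest score → shiraz.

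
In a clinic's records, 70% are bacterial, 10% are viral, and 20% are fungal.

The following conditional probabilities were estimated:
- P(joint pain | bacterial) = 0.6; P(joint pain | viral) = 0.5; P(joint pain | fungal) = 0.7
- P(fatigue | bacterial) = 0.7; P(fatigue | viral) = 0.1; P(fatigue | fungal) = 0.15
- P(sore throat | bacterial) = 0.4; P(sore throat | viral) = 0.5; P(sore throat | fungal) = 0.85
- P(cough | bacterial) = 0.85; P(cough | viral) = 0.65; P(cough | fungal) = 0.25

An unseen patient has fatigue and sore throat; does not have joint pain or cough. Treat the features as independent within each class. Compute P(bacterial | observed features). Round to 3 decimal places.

0.640

bacterial: 0.7 × (1−0.6) × 0.7 × 0.4 × (1−0.85) = 0.01176
viral: 0.1 × (1−0.5) × 0.1 × 0.5 × (1−0.65) = 0.000875
fungal: 0.2 × (1−0.7) × 0.15 × 0.85 × (1−0.25) = 0.0057375
P(bacterial | x) = 0.01176 / 0.0183725 ≈ 0.640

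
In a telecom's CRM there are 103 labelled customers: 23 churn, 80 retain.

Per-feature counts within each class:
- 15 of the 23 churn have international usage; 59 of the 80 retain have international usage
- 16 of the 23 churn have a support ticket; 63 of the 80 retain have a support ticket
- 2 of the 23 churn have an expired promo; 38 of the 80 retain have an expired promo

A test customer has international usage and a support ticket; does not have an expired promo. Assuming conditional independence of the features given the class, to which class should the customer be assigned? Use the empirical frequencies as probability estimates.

retain

churn: (23/103) × (15/23) × (16/23) × (21/23) ≈ 0.0924991
retain: (80/103) × (59/80) × (63/80) × (42/80) ≈ 0.236823
Highest score → retain.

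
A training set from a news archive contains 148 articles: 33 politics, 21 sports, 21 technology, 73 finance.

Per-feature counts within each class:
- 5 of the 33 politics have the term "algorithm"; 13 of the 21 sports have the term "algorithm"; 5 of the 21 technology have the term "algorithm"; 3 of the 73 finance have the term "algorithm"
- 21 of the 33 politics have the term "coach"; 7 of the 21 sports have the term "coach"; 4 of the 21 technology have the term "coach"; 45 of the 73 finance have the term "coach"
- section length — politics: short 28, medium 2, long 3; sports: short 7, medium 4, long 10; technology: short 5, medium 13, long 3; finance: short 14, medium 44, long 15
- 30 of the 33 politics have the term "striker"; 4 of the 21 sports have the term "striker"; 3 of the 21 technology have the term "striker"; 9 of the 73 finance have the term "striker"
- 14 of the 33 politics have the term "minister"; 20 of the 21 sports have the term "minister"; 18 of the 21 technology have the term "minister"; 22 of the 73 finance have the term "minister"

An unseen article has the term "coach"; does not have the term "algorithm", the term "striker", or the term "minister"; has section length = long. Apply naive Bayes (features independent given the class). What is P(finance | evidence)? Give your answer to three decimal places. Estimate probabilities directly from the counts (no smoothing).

politics: (33/148) × (28/33) × (21/33) × (3/33) × (3/33) × (19/33) ≈ 0.00057287
sports: (21/148) × (8/21) × (7/21) × (10/21) × (17/21) × (1/21) ≈ 0.000330749
technology: (21/148) × (16/21) × (4/21) × (3/21) × (18/21) × (3/21) ≈ 0.00036021
finance: (73/148) × (70/73) × (45/73) × (15/73) × (64/73) × (51/73) ≈ 0.0366943
P(finance | x) = 0.0366943 / 0.037958129 ≈ 0.967

0.967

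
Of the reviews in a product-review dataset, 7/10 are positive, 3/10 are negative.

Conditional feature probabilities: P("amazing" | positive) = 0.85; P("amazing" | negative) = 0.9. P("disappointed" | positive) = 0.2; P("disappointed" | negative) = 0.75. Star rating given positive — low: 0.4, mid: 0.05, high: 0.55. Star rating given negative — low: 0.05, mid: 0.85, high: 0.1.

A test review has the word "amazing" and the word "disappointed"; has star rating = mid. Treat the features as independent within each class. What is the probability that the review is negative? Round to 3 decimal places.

positive: 0.7 × 0.85 × 0.2 × 0.05 = 0.00595
negative: 0.3 × 0.9 × 0.75 × 0.85 = 0.172125
P(negative | x) = 0.172125 / 0.178075 ≈ 0.967

0.967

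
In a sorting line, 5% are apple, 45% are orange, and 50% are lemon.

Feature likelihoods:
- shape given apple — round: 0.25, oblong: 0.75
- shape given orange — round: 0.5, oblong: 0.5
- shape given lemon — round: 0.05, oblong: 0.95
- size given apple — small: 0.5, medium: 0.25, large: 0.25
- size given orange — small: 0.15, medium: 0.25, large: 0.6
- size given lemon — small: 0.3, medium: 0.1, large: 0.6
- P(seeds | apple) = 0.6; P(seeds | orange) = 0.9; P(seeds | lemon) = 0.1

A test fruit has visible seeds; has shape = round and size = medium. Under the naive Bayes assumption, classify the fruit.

orange

apple: 0.05 × 0.25 × 0.25 × 0.6 = 0.001875
orange: 0.45 × 0.5 × 0.25 × 0.9 = 0.050625
lemon: 0.5 × 0.05 × 0.1 × 0.1 = 0.00025
Highest score → orange.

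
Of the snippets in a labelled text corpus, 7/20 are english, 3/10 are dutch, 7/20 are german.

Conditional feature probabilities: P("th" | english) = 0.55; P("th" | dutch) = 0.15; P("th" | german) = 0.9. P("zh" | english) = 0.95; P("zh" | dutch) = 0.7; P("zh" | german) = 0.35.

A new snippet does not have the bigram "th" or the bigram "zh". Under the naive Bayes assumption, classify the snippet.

english: 0.35 × (1−0.55) × (1−0.95) = 0.007875
dutch: 0.3 × (1−0.15) × (1−0.7) = 0.0765
german: 0.35 × (1−0.9) × (1−0.35) = 0.02275
Highest score → dutch.

dutch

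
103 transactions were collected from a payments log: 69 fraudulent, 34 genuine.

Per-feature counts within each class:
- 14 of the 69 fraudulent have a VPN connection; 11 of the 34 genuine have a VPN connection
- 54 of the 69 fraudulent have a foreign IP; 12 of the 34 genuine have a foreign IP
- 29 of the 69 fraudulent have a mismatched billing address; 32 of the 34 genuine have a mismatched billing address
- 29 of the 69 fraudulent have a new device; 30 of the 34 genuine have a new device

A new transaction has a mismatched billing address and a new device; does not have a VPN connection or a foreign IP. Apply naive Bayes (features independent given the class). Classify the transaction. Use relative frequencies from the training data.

fraudulent: (69/103) × (55/69) × (15/69) × (29/69) × (29/69) ≈ 0.0205053
genuine: (34/103) × (23/34) × (22/34) × (32/34) × (30/34) ≈ 0.119991
Highest score → genuine.

genuine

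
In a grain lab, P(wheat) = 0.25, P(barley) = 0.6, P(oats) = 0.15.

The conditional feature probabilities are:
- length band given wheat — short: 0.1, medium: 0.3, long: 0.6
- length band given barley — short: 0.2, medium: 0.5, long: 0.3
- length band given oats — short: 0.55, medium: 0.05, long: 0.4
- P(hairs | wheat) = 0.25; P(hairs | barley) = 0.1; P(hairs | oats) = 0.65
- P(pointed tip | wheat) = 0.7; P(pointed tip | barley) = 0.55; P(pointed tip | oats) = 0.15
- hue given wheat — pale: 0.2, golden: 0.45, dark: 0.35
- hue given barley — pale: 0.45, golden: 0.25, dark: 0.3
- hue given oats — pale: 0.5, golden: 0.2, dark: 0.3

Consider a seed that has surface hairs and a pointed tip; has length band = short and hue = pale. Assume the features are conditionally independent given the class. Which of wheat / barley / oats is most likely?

oats

wheat: 0.25 × 0.1 × 0.25 × 0.7 × 0.2 = 0.000875
barley: 0.6 × 0.2 × 0.1 × 0.55 × 0.45 = 0.00297
oats: 0.15 × 0.55 × 0.65 × 0.15 × 0.5 = 0.004021875
Highest score → oats.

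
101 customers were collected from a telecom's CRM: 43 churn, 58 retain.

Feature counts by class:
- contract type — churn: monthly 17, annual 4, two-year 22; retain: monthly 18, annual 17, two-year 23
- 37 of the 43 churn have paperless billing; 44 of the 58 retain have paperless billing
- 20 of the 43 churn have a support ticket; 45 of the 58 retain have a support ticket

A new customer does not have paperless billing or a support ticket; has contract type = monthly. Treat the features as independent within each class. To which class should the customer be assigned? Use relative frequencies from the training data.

churn

churn: (43/101) × (17/43) × (6/43) × (23/43) ≈ 0.0125623
retain: (58/101) × (18/58) × (14/58) × (13/58) ≈ 0.00964199
Highest score → churn.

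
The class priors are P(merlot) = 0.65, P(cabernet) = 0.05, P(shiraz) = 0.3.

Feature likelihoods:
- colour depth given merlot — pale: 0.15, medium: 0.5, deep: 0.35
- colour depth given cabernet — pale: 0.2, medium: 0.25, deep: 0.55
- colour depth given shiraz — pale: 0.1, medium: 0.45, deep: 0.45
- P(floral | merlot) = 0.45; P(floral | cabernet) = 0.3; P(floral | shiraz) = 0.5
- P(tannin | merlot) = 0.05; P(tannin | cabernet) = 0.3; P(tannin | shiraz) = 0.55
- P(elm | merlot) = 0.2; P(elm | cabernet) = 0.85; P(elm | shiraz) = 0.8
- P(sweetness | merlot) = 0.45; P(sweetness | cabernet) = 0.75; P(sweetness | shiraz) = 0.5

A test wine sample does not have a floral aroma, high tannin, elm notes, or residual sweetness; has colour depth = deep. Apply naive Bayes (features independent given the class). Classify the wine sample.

merlot

merlot: 0.65 × 0.35 × (1−0.45) × (1−0.05) × (1−0.2) × (1−0.45) = 0.05230225
cabernet: 0.05 × 0.55 × (1−0.3) × (1−0.3) × (1−0.85) × (1−0.75) = 0.0005053125
shiraz: 0.3 × 0.45 × (1−0.5) × (1−0.55) × (1−0.8) × (1−0.5) = 0.0030375
Highest score → merlot.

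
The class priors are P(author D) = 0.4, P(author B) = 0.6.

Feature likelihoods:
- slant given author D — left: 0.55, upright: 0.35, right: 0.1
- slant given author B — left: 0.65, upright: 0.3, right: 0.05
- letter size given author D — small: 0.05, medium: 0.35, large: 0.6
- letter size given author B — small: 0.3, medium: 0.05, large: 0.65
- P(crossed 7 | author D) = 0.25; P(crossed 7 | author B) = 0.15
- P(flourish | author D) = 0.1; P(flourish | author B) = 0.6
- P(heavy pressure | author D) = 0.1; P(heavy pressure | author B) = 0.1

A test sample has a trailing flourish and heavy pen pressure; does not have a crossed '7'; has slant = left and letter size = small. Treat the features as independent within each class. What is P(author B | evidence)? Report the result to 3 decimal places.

0.986

author D: 0.4 × 0.55 × 0.05 × (1−0.25) × 0.1 × 0.1 = 0.0000825
author B: 0.6 × 0.65 × 0.3 × (1−0.15) × 0.6 × 0.1 = 0.005967
P(author B | x) = 0.005967 / 0.0060495 ≈ 0.986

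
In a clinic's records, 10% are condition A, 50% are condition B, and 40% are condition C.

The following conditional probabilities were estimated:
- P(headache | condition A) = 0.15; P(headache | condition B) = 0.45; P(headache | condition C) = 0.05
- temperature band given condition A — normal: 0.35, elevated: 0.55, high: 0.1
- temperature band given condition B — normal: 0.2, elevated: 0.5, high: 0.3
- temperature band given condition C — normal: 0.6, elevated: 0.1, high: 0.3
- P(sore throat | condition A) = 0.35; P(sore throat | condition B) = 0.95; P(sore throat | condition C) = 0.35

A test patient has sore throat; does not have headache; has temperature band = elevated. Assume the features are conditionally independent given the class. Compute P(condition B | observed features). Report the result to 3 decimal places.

condition A: 0.1 × (1−0.15) × 0.55 × 0.35 = 0.0163625
condition B: 0.5 × (1−0.45) × 0.5 × 0.95 = 0.130625
condition C: 0.4 × (1−0.05) × 0.1 × 0.35 = 0.0133
P(condition B | x) = 0.130625 / 0.1602875 ≈ 0.815

0.815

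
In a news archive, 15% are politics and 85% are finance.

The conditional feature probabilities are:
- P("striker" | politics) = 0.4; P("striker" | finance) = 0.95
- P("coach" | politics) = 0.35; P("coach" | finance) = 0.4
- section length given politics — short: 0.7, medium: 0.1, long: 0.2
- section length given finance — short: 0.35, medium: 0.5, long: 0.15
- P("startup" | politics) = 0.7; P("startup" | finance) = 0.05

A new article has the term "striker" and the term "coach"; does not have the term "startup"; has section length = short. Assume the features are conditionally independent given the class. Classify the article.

finance

politics: 0.15 × 0.4 × 0.35 × 0.7 × (1−0.7) = 0.00441
finance: 0.85 × 0.95 × 0.4 × 0.35 × (1−0.05) = 0.1073975
Highest score → finance.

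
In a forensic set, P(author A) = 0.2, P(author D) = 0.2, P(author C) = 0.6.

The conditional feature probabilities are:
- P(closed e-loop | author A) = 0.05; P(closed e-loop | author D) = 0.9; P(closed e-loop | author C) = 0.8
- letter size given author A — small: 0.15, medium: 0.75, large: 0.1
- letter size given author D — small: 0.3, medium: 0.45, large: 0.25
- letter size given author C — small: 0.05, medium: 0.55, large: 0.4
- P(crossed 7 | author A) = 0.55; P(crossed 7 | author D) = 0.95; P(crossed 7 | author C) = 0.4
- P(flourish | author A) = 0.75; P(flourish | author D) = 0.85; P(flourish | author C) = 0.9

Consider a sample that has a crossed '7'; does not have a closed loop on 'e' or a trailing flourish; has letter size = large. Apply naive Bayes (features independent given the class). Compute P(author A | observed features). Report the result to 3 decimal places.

0.498

author A: 0.2 × (1−0.05) × 0.1 × 0.55 × (1−0.75) = 0.0026125
author D: 0.2 × (1−0.9) × 0.25 × 0.95 × (1−0.85) = 0.0007125
author C: 0.6 × (1−0.8) × 0.4 × 0.4 × (1−0.9) = 0.00192
P(author A | x) = 0.0026125 / 0.005245 ≈ 0.498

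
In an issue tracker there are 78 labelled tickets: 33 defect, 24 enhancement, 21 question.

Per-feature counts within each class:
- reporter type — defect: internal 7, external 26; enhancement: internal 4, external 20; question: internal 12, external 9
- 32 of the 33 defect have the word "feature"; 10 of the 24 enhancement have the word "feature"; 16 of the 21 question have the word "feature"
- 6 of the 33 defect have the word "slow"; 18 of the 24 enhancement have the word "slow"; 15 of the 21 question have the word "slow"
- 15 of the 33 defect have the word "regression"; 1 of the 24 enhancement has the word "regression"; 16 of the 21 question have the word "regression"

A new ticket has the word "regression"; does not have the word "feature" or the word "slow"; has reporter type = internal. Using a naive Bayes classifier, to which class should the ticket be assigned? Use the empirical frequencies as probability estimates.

defect: (33/78) × (7/33) × (1/33) × (27/33) × (15/33) ≈ 0.00101139
enhancement: (24/78) × (4/24) × (14/24) × (6/24) × (1/24) ≈ 0.00031161
question: (21/78) × (12/21) × (5/21) × (6/21) × (16/21) ≈ 0.00797389
Highest score → question.

question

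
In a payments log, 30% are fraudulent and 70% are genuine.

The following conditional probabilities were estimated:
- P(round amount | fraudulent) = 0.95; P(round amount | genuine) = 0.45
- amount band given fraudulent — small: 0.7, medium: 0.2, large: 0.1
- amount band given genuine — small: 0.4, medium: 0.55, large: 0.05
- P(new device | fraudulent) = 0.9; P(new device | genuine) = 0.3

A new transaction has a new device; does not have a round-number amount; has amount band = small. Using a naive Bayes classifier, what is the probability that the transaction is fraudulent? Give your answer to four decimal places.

0.1698

fraudulent: 0.3 × (1−0.95) × 0.7 × 0.9 = 0.00945
genuine: 0.7 × (1−0.45) × 0.4 × 0.3 = 0.0462
P(fraudulent | x) = 0.00945 / 0.05565 ≈ 0.1698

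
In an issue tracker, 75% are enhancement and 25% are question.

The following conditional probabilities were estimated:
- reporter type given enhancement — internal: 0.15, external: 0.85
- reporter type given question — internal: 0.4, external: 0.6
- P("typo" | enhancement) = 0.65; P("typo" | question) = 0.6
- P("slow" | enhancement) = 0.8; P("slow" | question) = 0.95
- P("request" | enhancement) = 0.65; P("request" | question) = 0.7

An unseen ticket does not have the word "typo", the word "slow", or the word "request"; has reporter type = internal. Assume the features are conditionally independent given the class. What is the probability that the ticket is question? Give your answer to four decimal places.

enhancement: 0.75 × 0.15 × (1−0.65) × (1−0.8) × (1−0.65) = 0.00275625
question: 0.25 × 0.4 × (1−0.6) × (1−0.95) × (1−0.7) = 0.0006
P(question | x) = 0.0006 / 0.00335625 ≈ 0.1788

0.1788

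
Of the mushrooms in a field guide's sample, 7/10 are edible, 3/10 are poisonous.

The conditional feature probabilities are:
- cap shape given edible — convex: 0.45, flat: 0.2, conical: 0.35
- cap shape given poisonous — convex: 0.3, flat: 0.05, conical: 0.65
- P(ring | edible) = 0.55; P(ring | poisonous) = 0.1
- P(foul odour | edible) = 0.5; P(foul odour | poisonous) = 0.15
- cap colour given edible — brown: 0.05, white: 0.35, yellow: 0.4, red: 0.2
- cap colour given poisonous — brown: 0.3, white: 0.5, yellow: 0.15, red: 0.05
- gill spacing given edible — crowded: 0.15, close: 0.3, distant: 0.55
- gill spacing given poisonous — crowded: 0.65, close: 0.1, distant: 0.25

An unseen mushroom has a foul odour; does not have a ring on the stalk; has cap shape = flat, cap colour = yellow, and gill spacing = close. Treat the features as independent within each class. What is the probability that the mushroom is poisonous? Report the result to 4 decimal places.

edible: 0.7 × 0.2 × (1−0.55) × 0.5 × 0.4 × 0.3 = 0.00378
poisonous: 0.3 × 0.05 × (1−0.1) × 0.15 × 0.15 × 0.1 = 0.000030375
P(poisonous | x) = 0.000030375 / 0.003810375 ≈ 0.0080

0.0080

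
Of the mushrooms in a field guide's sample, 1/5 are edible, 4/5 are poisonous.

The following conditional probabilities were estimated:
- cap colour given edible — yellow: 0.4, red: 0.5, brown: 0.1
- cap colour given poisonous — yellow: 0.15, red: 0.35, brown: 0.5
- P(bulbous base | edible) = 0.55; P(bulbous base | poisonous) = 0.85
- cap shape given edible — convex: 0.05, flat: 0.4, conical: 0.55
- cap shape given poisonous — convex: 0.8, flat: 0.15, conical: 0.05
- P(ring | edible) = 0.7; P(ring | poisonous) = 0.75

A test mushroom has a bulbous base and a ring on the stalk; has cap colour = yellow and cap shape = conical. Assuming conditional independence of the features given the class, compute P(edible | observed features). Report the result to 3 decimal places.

edible: 0.2 × 0.4 × 0.55 × 0.55 × 0.7 = 0.01694
poisonous: 0.8 × 0.15 × 0.85 × 0.05 × 0.75 = 0.003825
P(edible | x) = 0.01694 / 0.020765 ≈ 0.816

0.816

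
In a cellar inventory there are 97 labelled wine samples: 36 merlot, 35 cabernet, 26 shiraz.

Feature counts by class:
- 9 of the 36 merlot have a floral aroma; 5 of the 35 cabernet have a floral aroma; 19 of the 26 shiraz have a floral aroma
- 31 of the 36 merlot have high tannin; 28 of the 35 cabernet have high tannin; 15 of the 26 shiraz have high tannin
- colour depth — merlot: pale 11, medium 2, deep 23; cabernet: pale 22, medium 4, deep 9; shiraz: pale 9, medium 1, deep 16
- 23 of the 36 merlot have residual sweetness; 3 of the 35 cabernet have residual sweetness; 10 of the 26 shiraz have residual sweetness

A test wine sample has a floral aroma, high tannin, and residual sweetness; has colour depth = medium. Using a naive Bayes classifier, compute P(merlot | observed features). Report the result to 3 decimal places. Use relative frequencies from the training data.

merlot: (36/97) × (9/36) × (31/36) × (2/36) × (23/36) ≈ 0.00283585
cabernet: (35/97) × (5/35) × (28/35) × (4/35) × (3/35) ≈ 0.000403955
shiraz: (26/97) × (19/26) × (15/26) × (1/26) × (10/26) ≈ 0.00167168
P(merlot | x) = 0.00283585 / 0.004911485 ≈ 0.577

0.577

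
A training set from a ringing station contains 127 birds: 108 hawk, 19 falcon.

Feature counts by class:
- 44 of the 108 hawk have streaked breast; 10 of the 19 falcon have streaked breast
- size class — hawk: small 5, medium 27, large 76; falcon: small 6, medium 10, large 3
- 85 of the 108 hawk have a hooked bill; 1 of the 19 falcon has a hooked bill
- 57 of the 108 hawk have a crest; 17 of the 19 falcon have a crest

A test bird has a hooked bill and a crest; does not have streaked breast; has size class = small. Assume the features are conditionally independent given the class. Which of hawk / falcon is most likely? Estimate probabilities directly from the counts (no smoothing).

hawk: (108/127) × (64/108) × (5/108) × (85/108) × (57/108) ≈ 0.009691
falcon: (19/127) × (9/19) × (6/19) × (1/19) × (17/19) ≈ 0.00105385
Highest score → hawk.

hawk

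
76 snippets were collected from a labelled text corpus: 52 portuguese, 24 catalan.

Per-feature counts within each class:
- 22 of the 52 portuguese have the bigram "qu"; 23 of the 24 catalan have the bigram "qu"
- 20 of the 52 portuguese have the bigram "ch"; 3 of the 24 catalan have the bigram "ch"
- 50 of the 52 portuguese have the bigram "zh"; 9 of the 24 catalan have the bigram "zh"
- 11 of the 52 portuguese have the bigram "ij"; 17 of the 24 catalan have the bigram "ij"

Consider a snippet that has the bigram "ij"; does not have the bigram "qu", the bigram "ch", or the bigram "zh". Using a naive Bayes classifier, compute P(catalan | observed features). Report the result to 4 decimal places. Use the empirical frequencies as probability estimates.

portuguese: (52/76) × (30/52) × (32/52) × (2/52) × (11/52) ≈ 0.00197638
catalan: (24/76) × (1/24) × (21/24) × (15/24) × (17/24) ≈ 0.00509697
P(catalan | x) = 0.00509697 / 0.00707335 ≈ 0.7206

0.7206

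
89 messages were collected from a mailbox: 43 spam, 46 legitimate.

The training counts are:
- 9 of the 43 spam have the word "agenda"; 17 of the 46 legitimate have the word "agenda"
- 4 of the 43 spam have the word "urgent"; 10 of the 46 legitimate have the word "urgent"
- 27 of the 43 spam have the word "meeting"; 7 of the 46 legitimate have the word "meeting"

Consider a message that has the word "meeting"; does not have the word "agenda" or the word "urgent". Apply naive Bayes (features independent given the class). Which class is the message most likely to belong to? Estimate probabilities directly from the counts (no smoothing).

spam

spam: (43/89) × (34/43) × (39/43) × (27/43) ≈ 0.217561
legitimate: (46/89) × (29/46) × (36/46) × (7/46) ≈ 0.0388055
Highest score → spam.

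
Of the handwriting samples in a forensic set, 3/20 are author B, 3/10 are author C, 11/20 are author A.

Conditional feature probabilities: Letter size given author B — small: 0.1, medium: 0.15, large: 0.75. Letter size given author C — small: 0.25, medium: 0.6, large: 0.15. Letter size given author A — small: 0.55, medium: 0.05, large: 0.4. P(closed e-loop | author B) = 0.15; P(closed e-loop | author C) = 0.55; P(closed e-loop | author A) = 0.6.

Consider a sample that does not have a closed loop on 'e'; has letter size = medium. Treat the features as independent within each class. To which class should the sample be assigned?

author C

author B: 0.15 × 0.15 × (1−0.15) = 0.019125
author C: 0.3 × 0.6 × (1−0.55) = 0.081
author A: 0.55 × 0.05 × (1−0.6) = 0.011
Highest score → author C.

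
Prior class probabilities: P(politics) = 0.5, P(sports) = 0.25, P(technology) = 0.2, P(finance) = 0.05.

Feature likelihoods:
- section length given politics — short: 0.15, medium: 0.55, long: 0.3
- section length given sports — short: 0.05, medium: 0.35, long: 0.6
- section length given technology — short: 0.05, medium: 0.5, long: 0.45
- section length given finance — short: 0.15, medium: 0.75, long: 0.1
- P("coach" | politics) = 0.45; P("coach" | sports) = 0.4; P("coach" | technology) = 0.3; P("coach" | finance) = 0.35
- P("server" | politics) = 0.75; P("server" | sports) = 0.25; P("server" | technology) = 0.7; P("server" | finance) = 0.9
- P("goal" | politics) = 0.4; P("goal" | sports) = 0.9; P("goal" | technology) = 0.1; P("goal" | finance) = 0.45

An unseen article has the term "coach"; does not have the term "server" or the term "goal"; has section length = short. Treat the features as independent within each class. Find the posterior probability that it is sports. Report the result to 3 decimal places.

0.059

politics: 0.5 × 0.15 × 0.45 × (1−0.75) × (1−0.4) = 0.0050625
sports: 0.25 × 0.05 × 0.4 × (1−0.25) × (1−0.9) = 0.000375
technology: 0.2 × 0.05 × 0.3 × (1−0.7) × (1−0.1) = 0.00081
finance: 0.05 × 0.15 × 0.35 × (1−0.9) × (1−0.45) = 0.000144375
P(sports | x) = 0.000375 / 0.006391875 ≈ 0.059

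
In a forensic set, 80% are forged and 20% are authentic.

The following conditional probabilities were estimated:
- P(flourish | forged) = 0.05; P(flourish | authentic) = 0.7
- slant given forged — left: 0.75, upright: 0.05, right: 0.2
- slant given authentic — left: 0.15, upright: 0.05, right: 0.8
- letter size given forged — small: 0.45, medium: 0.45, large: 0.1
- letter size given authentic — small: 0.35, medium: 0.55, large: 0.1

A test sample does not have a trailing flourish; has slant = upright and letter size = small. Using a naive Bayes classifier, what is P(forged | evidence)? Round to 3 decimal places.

forged: 0.8 × (1−0.05) × 0.05 × 0.45 = 0.0171
authentic: 0.2 × (1−0.7) × 0.05 × 0.35 = 0.00105
P(forged | x) = 0.0171 / 0.01815 ≈ 0.942

0.942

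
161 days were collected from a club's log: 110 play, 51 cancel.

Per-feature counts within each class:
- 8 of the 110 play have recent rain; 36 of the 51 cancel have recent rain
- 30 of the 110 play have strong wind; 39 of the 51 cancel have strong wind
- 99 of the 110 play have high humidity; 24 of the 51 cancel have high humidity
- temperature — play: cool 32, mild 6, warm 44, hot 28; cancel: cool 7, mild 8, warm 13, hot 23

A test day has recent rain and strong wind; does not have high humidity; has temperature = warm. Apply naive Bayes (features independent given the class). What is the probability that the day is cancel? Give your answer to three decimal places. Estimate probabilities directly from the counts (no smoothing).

0.977

play: (110/161) × (8/110) × (30/110) × (11/110) × (44/110) ≈ 0.000542067
cancel: (51/161) × (36/51) × (39/51) × (27/51) × (13/51) ≈ 0.0230748
P(cancel | x) = 0.0230748 / 0.023616867 ≈ 0.977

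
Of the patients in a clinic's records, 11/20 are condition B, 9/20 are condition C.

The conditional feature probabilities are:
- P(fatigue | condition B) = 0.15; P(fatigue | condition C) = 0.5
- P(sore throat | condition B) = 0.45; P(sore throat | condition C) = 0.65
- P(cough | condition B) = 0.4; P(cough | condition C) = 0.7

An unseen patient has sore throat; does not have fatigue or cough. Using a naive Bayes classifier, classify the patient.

condition B

condition B: 0.55 × (1−0.15) × 0.45 × (1−0.4) = 0.126225
condition C: 0.45 × (1−0.5) × 0.65 × (1−0.7) = 0.043875
Highest score → condition B.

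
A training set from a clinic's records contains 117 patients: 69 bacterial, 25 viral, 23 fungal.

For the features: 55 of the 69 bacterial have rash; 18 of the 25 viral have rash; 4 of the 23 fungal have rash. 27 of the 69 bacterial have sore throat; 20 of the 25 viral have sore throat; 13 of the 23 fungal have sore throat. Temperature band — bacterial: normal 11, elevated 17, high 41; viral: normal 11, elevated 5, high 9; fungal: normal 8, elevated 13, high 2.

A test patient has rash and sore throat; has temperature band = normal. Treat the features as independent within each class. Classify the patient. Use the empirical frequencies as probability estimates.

viral

bacterial: (69/117) × (55/69) × (27/69) × (11/69) ≈ 0.0293248
viral: (25/117) × (18/25) × (20/25) × (11/25) ≈ 0.0541538
fungal: (23/117) × (4/23) × (13/23) × (8/23) ≈ 0.00672128
Highest score → viral.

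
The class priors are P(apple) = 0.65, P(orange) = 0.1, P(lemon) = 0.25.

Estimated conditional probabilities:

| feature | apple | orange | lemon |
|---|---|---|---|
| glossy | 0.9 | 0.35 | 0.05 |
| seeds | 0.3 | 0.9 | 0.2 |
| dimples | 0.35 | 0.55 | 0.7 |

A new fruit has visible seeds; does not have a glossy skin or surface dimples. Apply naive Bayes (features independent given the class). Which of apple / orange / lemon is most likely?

apple: 0.65 × (1−0.9) × 0.3 × (1−0.35) = 0.012675
orange: 0.1 × (1−0.35) × 0.9 × (1−0.55) = 0.026325
lemon: 0.25 × (1−0.05) × 0.2 × (1−0.7) = 0.01425
Highest score → orange.

orange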